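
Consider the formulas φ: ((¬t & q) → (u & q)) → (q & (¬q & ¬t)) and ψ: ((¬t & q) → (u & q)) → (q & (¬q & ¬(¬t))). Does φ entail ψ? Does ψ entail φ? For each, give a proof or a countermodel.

(→) Assume the antecedent. If q is true, the antecedent forces (q = T, t = F, u = F), and the consequent holds there. If q is false, the antecedent cannot hold. Either way the consequent holds.

(←) Assume the antecedent. If q is true, the antecedent forces (q = T, t = F, u = F), and the consequent holds there. If q is false, the antecedent cannot hold. Either way the consequent holds.

Both directions hold.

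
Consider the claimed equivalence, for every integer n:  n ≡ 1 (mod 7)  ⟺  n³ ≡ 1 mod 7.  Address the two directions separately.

Not equivalent: only (⇒) holds.

(⟸) This fails: take n = 2. Then 2³ = 8 ≡ 1 (mod 7), yet 2 ≡ 2 (mod 7), not 1.

(⟹) Suppose n ≡ 1 (mod 7). Write n = 7j + 1. Then (7j + 1)³ = 343j³ + 147j² + 21j + 1 = 7(49j³ + 21j² + 3j) + 1, so n³ ≡ 1 (mod 7).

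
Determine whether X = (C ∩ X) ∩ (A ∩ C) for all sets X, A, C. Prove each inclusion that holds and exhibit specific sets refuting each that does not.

(⊆) fails; (⊇) holds.

(⊆) This inclusion fails. Take X = {1}, A = ∅, C = ∅; then 1 ∈ X but 1 ∉ (C ∩ X) ∩ (A ∩ C).

(⊇) Let x ∈ (C ∩ X) ∩ (A ∩ C). Then x ∈ X ∩ A ∩ C, from which x ∈ X.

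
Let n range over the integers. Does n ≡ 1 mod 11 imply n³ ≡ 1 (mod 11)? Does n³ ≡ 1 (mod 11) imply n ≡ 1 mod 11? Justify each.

Forward direction. Suppose n ≡ 1 mod 11. Write n = 11j + 1. Then (11j + 1)³ = 1331j³ + 363j² + 33j + 1 = 11(121j³ + 33j² + 3j) + 1, so n³ ≡ 1 (mod 11).

Converse. Suppose n³ ≡ 1 (mod 11). The only residue r in {0, …, 10} with r³ ≡ 1 (mod 11) is r = 1, so n ≡ 1 (mod 11).

Equivalent; both directions hold.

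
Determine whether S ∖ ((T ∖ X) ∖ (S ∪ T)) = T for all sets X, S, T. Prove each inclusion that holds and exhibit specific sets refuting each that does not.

(⊆) This inclusion fails. Take X = ∅, S = {1}, T = ∅; then 1 ∈ S ∖ ((T ∖ X) ∖ (S ∪ T)) but 1 ∉ T.

(⊇) This inclusion fails. Take X = ∅, S = ∅, T = {1}; then 1 ∈ T but 1 ∉ S ∖ ((T ∖ X) ∖ (S ∪ T)).

Both inclusions fail.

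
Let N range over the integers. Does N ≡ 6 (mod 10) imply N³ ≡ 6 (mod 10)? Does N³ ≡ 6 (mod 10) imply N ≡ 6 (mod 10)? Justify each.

[⇒] Suppose N ≡ 6 (mod 10). Write N = 10j + 6. Then (10j + 6)³ = 1000j³ + 1800j² + 1080j + 216 = 10(100j³ + 180j² + 108j + 21) + 6, so N³ ≡ 6 (mod 10).

[⇐] Conversely, suppose N³ ≡ 6 (mod 10). The only residue r in {0, …, 9} with r³ ≡ 6 (mod 10) is r = 6, so N ≡ 6 (mod 10).

Both directions hold; the statement is true.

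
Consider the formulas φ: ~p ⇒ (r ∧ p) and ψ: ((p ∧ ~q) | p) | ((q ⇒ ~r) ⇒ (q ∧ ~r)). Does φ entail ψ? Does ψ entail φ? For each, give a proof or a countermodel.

(→) Assume the antecedent. If p is true, the consequent reduces to true regardless of the other variables. If p is false, the antecedent cannot hold. Either way the consequent holds.

(←) This fails. Under p = F, r = F, q = T, the left side is false but the right side is true.

Not equivalent: only (⇒) holds.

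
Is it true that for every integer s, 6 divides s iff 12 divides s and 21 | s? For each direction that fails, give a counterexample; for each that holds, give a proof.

(⟹) This fails: take s = 6. Certainly 6 ∣ 6, but 12 ∤ 6.

(⟸) Suppose 12 ∣ s and 21 ∣ s. Any common multiple of 12 and 21 is a multiple of their lcm; here lcm(12, 21) = 12·21/gcd(12, 21) = 252/3 = 84, so 84 ∣ s. Since 6 ∣ 84, it follows that 6 ∣ s.

(⇒) fails; (⇐) holds.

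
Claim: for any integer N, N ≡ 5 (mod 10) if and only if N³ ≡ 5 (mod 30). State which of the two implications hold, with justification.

(⇐) The residues r modulo 30 with r³ ≡ 5 (mod 30) are exactly {5}, and each is ≡ 5 (mod 10).

(⇒) This fails: take N = 15. Then 15 ≡ 5 (mod 10), but 15³ = 3375 ≡ 15 (mod 30), not 5.

The forward direction fails; the converse holds.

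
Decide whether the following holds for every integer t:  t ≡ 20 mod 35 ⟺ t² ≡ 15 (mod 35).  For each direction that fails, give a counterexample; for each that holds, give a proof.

Converse. This fails: take t = 15. Then 15² = 225 ≡ 15 (mod 35), yet 15 ≡ 15 (mod 35), not 20.

Forward direction. Suppose t ≡ 20 mod 35. Write t = 35j + 20. Then (35j + 20)² = 1225j² + 1400j + 400 = 35(35j² + 40j + 11) + 15, so t² ≡ 15 (mod 35).

Not equivalent: only (⇒) holds.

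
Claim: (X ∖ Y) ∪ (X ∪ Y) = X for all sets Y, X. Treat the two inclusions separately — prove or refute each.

Forward inclusion. This inclusion fails. Take Y = {1}, X = ∅; then 1 ∈ (X ∖ Y) ∪ (X ∪ Y) but 1 ∉ X.

Reverse inclusion. Let x ∈ X. Then either x ∈ X and x ∉ Y; or x ∈ Y ∩ X. In each case x ∈ (X ∖ Y) ∪ (X ∪ Y), so X ⊆ (X ∖ Y) ∪ (X ∪ Y).

The sets are not equal: only the reverse inclusion holds.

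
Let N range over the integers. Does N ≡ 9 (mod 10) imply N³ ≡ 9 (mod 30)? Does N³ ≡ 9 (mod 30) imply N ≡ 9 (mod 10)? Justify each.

The forward direction fails; the converse holds.

Converse. The residues r modulo 30 with r³ ≡ 9 (mod 30) are exactly {9}, and each is ≡ 9 (mod 10).

Forward direction. This fails: take N = 19. Then 19 ≡ 9 (mod 10), but 19³ = 6859 ≡ 19 (mod 30), not 9.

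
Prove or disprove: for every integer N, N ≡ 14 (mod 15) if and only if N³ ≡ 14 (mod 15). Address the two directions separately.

(⇒) Suppose N ≡ 14 (mod 15). Write N = 15j + 14. Then (15j + 14)³ = 3375j³ + 9450j² + 8820j + 2744 = 15(225j³ + 630j² + 588j + 182) + 14, so N³ ≡ 14 (mod 15).

(⇐) Conversely, suppose N³ ≡ 14 (mod 15). The only residue r in {0, …, 14} with r³ ≡ 14 (mod 15) is r = 14, so N ≡ 14 (mod 15).

Both directions hold; the statement is true.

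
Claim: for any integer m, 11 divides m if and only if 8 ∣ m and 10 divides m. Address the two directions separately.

Neither direction holds.

(→) This fails: take m = 11. Certainly 11 ∣ 11, but 8 ∤ 11.

(←) This fails: take m = 40. Both 8 ∣ 40 and 10 ∣ 40, yet 40 is not a multiple of 11 (since 40 = 3·11 + 7), so 11 ∤ 40.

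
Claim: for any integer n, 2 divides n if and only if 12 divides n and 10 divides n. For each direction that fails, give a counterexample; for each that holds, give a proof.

[⇒] This fails: take n = 2. Certainly 2 ∣ 2, but 12 ∤ 2.

[⇐] Suppose 12 ∣ n and 10 ∣ n. Any common multiple of 12 and 10 is a multiple of their lcm; here lcm(12, 10) = 12·10/gcd(12, 10) = 120/2 = 60, so 60 ∣ n. Since 2 ∣ 60, it follows that 2 ∣ n.

The forward direction fails; the converse holds.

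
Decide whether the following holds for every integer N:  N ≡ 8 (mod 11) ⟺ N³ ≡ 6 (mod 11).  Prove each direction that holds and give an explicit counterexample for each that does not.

[⇒] Suppose N ≡ 8 (mod 11). Write N = 11j + 8. Then (11j + 8)³ = 1331j³ + 2904j² + 2112j + 512 = 11(121j³ + 264j² + 192j + 46) + 6, so N³ ≡ 6 (mod 11).

[⇐] Conversely, suppose N³ ≡ 6 (mod 11). The only residue r in {0, …, 10} with r³ ≡ 6 (mod 11) is r = 8, so N ≡ 8 (mod 11).

Both implications hold.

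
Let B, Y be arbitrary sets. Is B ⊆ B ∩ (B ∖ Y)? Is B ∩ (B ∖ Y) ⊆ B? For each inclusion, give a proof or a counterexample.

(⟹) This inclusion fails. Take B = {1}, Y = {1}; then 1 ∈ B but 1 ∉ B ∩ (B ∖ Y).

(⟸) Let x ∈ B ∩ (B ∖ Y). Then x ∈ B and x ∉ Y, from which x ∈ B.

(⊆) fails; (⊇) holds.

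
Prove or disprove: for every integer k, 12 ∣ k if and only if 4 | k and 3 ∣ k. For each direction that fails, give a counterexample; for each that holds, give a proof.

Both implications hold.

(→) If 12 ∣ k, write k = 12q. Since 12 = 3·4, k = 4·(3q), so 4 ∣ k; and since 12 = 4·3, k = 3·(4q), so 3 ∣ k.

(←) Suppose 4 ∣ k and 3 ∣ k. Any common multiple of 4 and 3 is a multiple of their lcm; here gcd(4, 3) = 1, so lcm(4, 3) = 4·3 = 12, so 12 ∣ k.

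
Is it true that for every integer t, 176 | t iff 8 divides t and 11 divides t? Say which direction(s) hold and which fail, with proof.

Only the forward direction holds.

[⇐] This fails: take t = 88. Both 8 ∣ 88 and 11 ∣ 88, yet 88 is not a multiple of 176 (since 88 = 0·176 + 88), so 176 ∤ 88.

[⇒] If 176 ∣ t, write t = 176q. Since 176 = 22·8, t = 8·(22q), so 8 ∣ t; and since 176 = 16·11, t = 11·(16q), so 11 ∣ t.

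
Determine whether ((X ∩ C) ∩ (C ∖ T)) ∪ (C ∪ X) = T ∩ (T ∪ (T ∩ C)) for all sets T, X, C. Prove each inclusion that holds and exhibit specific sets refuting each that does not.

Forward inclusion. This inclusion fails. Take T = ∅, X = {1}, C = ∅; then 1 ∈ ((X ∩ C) ∩ (C ∖ T)) ∪ (C ∪ X) but 1 ∉ T ∩ (T ∪ (T ∩ C)).

Reverse inclusion. This inclusion fails. Take T = {1}, X = ∅, C = ∅; then 1 ∈ T ∩ (T ∪ (T ∩ C)) but 1 ∉ ((X ∩ C) ∩ (C ∖ T)) ∪ (C ∪ X).

(⊆) fails and (⊇) fails.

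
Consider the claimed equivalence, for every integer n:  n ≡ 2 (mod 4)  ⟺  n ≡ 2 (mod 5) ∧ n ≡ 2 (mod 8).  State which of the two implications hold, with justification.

The forward direction fails; the converse holds.

(⟹) This fails: n = 34 gives 34 ≡ 2 (mod 4) but 34 ≡ 4 (mod 5), so the conjunction on the right does not hold.

(⟸) Conversely, if n ≡ 2 (mod 5) and n ≡ 2 (mod 8), then by the Chinese remainder theorem n ≡ 2 (mod 40). Since 2 ≡ 2 (mod 4) and 4 ∣ 40, we get n ≡ 2 (mod 4).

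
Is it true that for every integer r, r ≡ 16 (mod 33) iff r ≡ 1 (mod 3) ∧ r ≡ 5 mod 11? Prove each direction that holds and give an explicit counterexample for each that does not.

(⟹) Suppose r ≡ 16 (mod 33); write r = 33j + 16. Since 3 ∣ 33, reducing mod 3 gives r ≡ 16 ≡ 1 (mod 3); since 11 ∣ 33, reducing mod 11 gives r ≡ 16 ≡ 5 (mod 11).

(⟸) Conversely, if r ≡ 1 (mod 3) and r ≡ 5 (mod 11), then by the Chinese remainder theorem r ≡ 16 (mod 33). This is exactly r ≡ 16 (mod 33).

Equivalent; both directions hold.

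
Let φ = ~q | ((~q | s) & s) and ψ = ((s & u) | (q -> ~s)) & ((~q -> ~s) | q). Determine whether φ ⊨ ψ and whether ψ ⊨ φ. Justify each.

(⇒) fails and (⇐) fails.

(⇒) This fails. Under u = F, s = T, q = F, the left side is true but the right side is false.

(⇐) This fails. Under u = F, s = F, q = T, the left side is false but the right side is true.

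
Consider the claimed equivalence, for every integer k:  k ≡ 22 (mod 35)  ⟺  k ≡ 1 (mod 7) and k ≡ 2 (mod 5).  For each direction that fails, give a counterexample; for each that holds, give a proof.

Both implications hold.

(⇒) Suppose k ≡ 22 (mod 35); write k = 35j + 22. Since 7 ∣ 35, reducing mod 7 gives k ≡ 22 ≡ 1 (mod 7); since 5 ∣ 35, reducing mod 5 gives k ≡ 22 ≡ 2 (mod 5).

(⇐) Conversely, if k ≡ 1 (mod 7) and k ≡ 2 (mod 5), then by the Chinese remainder theorem k ≡ 22 (mod 35). This is exactly k ≡ 22 (mod 35).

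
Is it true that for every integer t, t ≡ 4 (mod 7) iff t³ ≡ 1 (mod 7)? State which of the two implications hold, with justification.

Converse. This fails: take t = 1. Then 1³ = 1 ≡ 1 (mod 7), yet 1 ≡ 1 (mod 7), not 4.

Forward direction. Suppose t ≡ 4 (mod 7). Write t = 7j + 4. Then (7j + 4)³ = 343j³ + 588j² + 336j + 64 = 7(49j³ + 84j² + 48j + 9) + 1, so t³ ≡ 1 (mod 7).

(⇒) holds; (⇐) fails.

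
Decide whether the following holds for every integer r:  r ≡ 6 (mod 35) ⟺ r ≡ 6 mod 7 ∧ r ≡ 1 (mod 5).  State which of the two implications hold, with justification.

Forward direction. Suppose r ≡ 6 (mod 35); write r = 35j + 6. Since 7 ∣ 35, reducing mod 7 gives r ≡ 6 (mod 7); since 5 ∣ 35, reducing mod 5 gives r ≡ 6 ≡ 1 (mod 5).

Converse. If r ≡ 6 (mod 7) and r ≡ 1 (mod 5), then by the Chinese remainder theorem r ≡ 6 (mod 35). This is exactly r ≡ 6 (mod 35).

Both directions hold; the statement is true.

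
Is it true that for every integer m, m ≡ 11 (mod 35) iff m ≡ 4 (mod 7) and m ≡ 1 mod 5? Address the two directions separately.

Equivalent; both directions hold.

(⟸) If m ≡ 4 (mod 7) and m ≡ 1 (mod 5), then by the Chinese remainder theorem m ≡ 11 (mod 35). This is exactly m ≡ 11 (mod 35).

(⟹) Suppose m ≡ 11 (mod 35); write m = 35j + 11. Since 7 ∣ 35, reducing mod 7 gives m ≡ 11 ≡ 4 (mod 7); since 5 ∣ 35, reducing mod 5 gives m ≡ 11 ≡ 1 (mod 5).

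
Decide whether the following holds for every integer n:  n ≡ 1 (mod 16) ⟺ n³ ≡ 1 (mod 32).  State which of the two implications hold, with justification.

(→) This fails: take n = 17. Then 17 ≡ 1 (mod 16), but 17³ = 4913 ≡ 17 (mod 32), not 1.

(←) Conversely, the residues r modulo 32 with r³ ≡ 1 (mod 32) are exactly {1}, and each is ≡ 1 (mod 16).

Only the converse holds.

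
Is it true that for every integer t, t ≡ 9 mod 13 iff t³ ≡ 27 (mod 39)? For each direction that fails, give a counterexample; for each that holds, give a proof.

(⇒) fails and (⇐) fails.

[⇒] This fails: take t = 22. Then 22 ≡ 9 (mod 13), but 22³ = 10648 ≡ 1 (mod 39), not 27.

[⇐] This fails: take t = 3. Then 3³ = 27 ≡ 27 (mod 39), yet 3 ≡ 3 (mod 13), not 9.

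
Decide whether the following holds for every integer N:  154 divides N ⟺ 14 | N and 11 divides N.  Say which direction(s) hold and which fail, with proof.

(⇒) If 154 ∣ N, write N = 154q. Since 154 = 11·14, N = 14·(11q), so 14 ∣ N; and since 154 = 14·11, N = 11·(14q), so 11 ∣ N.

(⇐) Suppose 14 ∣ N and 11 ∣ N. Any common multiple of 14 and 11 is a multiple of their lcm; here gcd(14, 11) = 1, so lcm(14, 11) = 14·11 = 154, so 154 ∣ N.

The biconditional holds.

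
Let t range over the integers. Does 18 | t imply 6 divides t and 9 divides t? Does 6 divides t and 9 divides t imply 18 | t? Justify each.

[⇐] Suppose 6 ∣ t and 9 ∣ t. Any common multiple of 6 and 9 is a multiple of their lcm; here lcm(6, 9) = 6·9/gcd(6, 9) = 54/3 = 18, so 18 ∣ t.

[⇒] If 18 ∣ t, write t = 18q. Since 18 = 3·6, t = 6·(3q), so 6 ∣ t; and since 18 = 2·9, t = 9·(2q), so 9 ∣ t.

Equivalent; both directions hold.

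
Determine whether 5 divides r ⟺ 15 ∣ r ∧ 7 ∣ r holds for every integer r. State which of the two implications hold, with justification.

[⇐] Suppose 15 ∣ r and 7 ∣ r. Any common multiple of 15 and 7 is a multiple of their lcm; here gcd(15, 7) = 1, so lcm(15, 7) = 15·7 = 105, so 105 ∣ r. Since 5 ∣ 105, it follows that 5 ∣ r.

[⇒] This fails: take r = 5. Certainly 5 ∣ 5, but 15 ∤ 5.

Only the reverse direction holds.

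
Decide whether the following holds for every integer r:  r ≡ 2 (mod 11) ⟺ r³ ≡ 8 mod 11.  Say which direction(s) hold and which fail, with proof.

Both implications hold.

Forward direction. Suppose r ≡ 2 (mod 11). Write r = 11j + 2. Then (11j + 2)³ = 1331j³ + 726j² + 132j + 8 = 11(121j³ + 66j² + 12j) + 8, so r³ ≡ 8 (mod 11).

Converse. Suppose r³ ≡ 8 (mod 11). The only residue r in {0, …, 10} with r³ ≡ 8 (mod 11) is r = 2, so r ≡ 2 (mod 11).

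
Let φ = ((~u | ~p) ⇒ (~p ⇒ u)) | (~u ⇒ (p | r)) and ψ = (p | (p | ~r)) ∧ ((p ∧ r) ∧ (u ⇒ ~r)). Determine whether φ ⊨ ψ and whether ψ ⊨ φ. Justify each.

(⇒) This fails. Under p = T, u = F, r = F, the left side is true but the right side is false.

(⇐) Assume the antecedent. If p is true, the consequent reduces to true regardless of the other variables. If p is false, the antecedent cannot hold. Either way the consequent holds.

(⇒) fails; (⇐) holds.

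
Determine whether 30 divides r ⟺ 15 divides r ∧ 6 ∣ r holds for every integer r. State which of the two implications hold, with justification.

Equivalent; both directions hold.

(⇐) Suppose 15 ∣ r and 6 ∣ r. Any common multiple of 15 and 6 is a multiple of their lcm; here lcm(15, 6) = 15·6/gcd(15, 6) = 90/3 = 30, so 30 ∣ r.

(⇒) If 30 ∣ r, write r = 30q. Since 30 = 2·15, r = 15·(2q), so 15 ∣ r; and since 30 = 5·6, r = 6·(5q), so 6 ∣ r.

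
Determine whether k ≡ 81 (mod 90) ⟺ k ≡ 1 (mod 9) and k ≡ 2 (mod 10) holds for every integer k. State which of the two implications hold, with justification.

(⇒) This fails: k = 81 gives 81 ≡ 81 (mod 90) but 81 ≡ 0 (mod 9), so the conjunction on the right does not hold.

(⇐) This fails: k = 82 satisfies both congruences on the right (82 ≡ 1 mod 9 and 82 ≡ 2 mod 10) yet 82 ≡ 82 (mod 90), not 81.

(⇒) fails and (⇐) fails.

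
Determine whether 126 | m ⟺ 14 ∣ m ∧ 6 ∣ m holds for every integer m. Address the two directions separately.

The forward direction holds; the converse fails.

[⇐] This fails: take m = 42. Both 14 ∣ 42 and 6 ∣ 42, yet 42 is not a multiple of 126 (since 42 = 0·126 + 42), so 126 ∤ 42.

[⇒] If 126 ∣ m, write m = 126q. Since 126 = 9·14, m = 14·(9q), so 14 ∣ m; and since 126 = 21·6, m = 6·(21q), so 6 ∣ m.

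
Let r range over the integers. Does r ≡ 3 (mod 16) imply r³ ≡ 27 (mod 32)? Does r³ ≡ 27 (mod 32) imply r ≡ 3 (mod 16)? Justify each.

(→) This fails: take r = 19. Then 19 ≡ 3 (mod 16), but 19³ = 6859 ≡ 11 (mod 32), not 27.

(←) Conversely, the residues r modulo 32 with r³ ≡ 27 (mod 32) are exactly {3}, and each is ≡ 3 (mod 16).

Only the reverse direction holds.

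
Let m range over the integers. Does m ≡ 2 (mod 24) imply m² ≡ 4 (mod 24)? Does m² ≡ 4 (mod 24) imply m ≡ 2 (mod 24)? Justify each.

(⇒) Suppose m ≡ 2 (mod 24). Write m = 24j + 2. Then (24j + 2)² = 576j² + 96j + 4 = 24(24j² + 4j) + 4, so m² ≡ 4 (mod 24).

(⇐) This fails: take m = 10. Then 10² = 100 ≡ 4 (mod 24), yet 10 ≡ 10 (mod 24), not 2.

Only the forward direction holds.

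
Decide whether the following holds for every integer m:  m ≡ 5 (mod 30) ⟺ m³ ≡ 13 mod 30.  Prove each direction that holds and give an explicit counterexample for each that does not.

(⟹) This fails: take m = 5. Then 5 ≡ 5 (mod 30), but 5³ = 125 ≡ 5 (mod 30), not 13.

(⟸) This fails: take m = 7. Then 7³ = 343 ≡ 13 (mod 30), yet 7 ≡ 7 (mod 30), not 5.

Both directions fail.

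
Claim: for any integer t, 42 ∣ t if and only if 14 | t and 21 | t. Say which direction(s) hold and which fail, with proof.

Converse. Suppose 14 ∣ t and 21 ∣ t. Any common multiple of 14 and 21 is a multiple of their lcm; here lcm(14, 21) = 14·21/gcd(14, 21) = 294/7 = 42, so 42 ∣ t.

Forward direction. If 42 ∣ t, write t = 42q. Since 42 = 3·14, t = 14·(3q), so 14 ∣ t; and since 42 = 2·21, t = 21·(2q), so 21 ∣ t.

The biconditional holds.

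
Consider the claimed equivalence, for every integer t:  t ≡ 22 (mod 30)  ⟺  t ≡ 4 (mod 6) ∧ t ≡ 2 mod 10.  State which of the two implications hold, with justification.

Forward direction. Suppose t ≡ 22 (mod 30); write t = 30j + 22. Since 6 ∣ 30, reducing mod 6 gives t ≡ 22 ≡ 4 (mod 6); since 10 ∣ 30, reducing mod 10 gives t ≡ 22 ≡ 2 (mod 10).

Converse. If t ≡ 4 (mod 6) and t ≡ 2 (mod 10), then by the Chinese remainder theorem t ≡ 22 (mod 30). This is exactly t ≡ 22 (mod 30).

Both implications hold.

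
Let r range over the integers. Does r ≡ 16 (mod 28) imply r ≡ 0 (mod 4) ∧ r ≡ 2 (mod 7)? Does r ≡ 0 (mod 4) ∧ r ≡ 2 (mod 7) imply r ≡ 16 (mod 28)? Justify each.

Equivalent; both directions hold.

(⟹) Suppose r ≡ 16 (mod 28); write r = 28j + 16. Since 4 ∣ 28, reducing mod 4 gives r ≡ 16 ≡ 0 (mod 4); since 7 ∣ 28, reducing mod 7 gives r ≡ 16 ≡ 2 (mod 7).

(⟸) Conversely, if r ≡ 0 (mod 4) and r ≡ 2 (mod 7), then by the Chinese remainder theorem r ≡ 16 (mod 28). This is exactly r ≡ 16 (mod 28).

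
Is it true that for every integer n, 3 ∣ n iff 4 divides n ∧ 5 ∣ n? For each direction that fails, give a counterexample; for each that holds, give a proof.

[⇒] This fails: take n = 3. Certainly 3 ∣ 3, but 4 ∤ 3.

[⇐] This fails: take n = 20. Both 4 ∣ 20 and 5 ∣ 20, yet 20 is not a multiple of 3 (since 20 = 6·3 + 2), so 3 ∤ 20.

Both directions fail.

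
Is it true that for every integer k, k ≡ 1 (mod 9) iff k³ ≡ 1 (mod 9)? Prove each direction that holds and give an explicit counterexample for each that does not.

Not equivalent: only (⇒) holds.

Forward direction. Suppose k ≡ 1 (mod 9). Write k = 9j + 1. Then (9j + 1)³ = 729j³ + 243j² + 27j + 1 = 9(81j³ + 27j² + 3j) + 1, so k³ ≡ 1 (mod 9).

Converse. This fails: take k = 4. Then 4³ = 64 ≡ 1 (mod 9), yet 4 ≡ 4 (mod 9), not 1.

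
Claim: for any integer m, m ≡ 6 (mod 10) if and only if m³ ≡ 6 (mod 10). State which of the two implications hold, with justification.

(⇒) Suppose m ≡ 6 (mod 10). Write m = 10j + 6. Then (10j + 6)³ = 1000j³ + 1800j² + 1080j + 216 = 10(100j³ + 180j² + 108j + 21) + 6, so m³ ≡ 6 (mod 10).

(⇐) Conversely, suppose m³ ≡ 6 (mod 10). The only residue r in {0, …, 9} with r³ ≡ 6 (mod 10) is r = 6, so m ≡ 6 (mod 10).

The biconditional holds.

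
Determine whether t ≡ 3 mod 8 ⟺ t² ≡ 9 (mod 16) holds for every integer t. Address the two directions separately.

Only the forward implication holds.

(⇒) Suppose t ≡ 3 (mod 8). Working modulo 16, t ∈ {3, 11}; for each such r, r² ≡ 9 (mod 16).

(⇐) This fails: take t = 5. Then 5² = 25 ≡ 9 (mod 16), yet 5 ≡ 5 (mod 8), not 3.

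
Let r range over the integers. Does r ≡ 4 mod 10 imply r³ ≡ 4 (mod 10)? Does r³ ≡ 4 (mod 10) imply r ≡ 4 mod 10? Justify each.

[⇒] Suppose r ≡ 4 mod 10. Write r = 10j + 4. Then (10j + 4)³ = 1000j³ + 1200j² + 480j + 64 = 10(100j³ + 120j² + 48j + 6) + 4, so r³ ≡ 4 (mod 10).

[⇐] For the converse, argue contrapositively. If r ≢ 4 (mod 10), then r is congruent to one of 0, 1, 2, 3, 5, 6, 7, 8, 9 modulo 10, and these give r³ ≡ 0, 1, 8, 7, 5, 6, 3, 2, 9 respectively — never 4.

Both directions hold.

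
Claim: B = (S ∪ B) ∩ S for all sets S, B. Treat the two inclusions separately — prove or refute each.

(⟹) This inclusion fails. Take S = ∅, B = {1}; then 1 ∈ B but 1 ∉ (S ∪ B) ∩ S.

(⟸) This inclusion fails. Take S = {1}, B = ∅; then 1 ∈ (S ∪ B) ∩ S but 1 ∉ B.

(⊆) fails and (⊇) fails.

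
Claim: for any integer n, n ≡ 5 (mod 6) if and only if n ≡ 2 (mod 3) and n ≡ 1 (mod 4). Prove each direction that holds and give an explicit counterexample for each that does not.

Only the reverse direction holds.

(⇒) This fails: n = 11 gives 11 ≡ 5 (mod 6) but 11 ≡ 3 (mod 4), so the conjunction on the right does not hold.

(⇐) Conversely, if n ≡ 2 (mod 3) and n ≡ 1 (mod 4), then by the Chinese remainder theorem n ≡ 5 (mod 12). Since 5 ≡ 5 (mod 6) and 6 ∣ 12, we get n ≡ 5 (mod 6).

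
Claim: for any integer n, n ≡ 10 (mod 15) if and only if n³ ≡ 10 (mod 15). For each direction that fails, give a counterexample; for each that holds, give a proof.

(→) Suppose n ≡ 10 (mod 15). Write n = 15j + 10. Then (15j + 10)³ = 3375j³ + 6750j² + 4500j + 1000 = 15(225j³ + 450j² + 300j + 66) + 10, so n³ ≡ 10 (mod 15).

(←) Conversely, suppose n³ ≡ 10 (mod 15). The only residue r in {0, …, 14} with r³ ≡ 10 (mod 15) is r = 10, so n ≡ 10 (mod 15).

Both implications hold.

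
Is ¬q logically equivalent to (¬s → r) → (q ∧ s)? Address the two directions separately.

(→) This fails. Under s = T, q = F, r = F, the left side is true but the right side is false.

(←) This fails. Under s = F, q = T, r = F, the left side is false but the right side is true.

Neither implication holds.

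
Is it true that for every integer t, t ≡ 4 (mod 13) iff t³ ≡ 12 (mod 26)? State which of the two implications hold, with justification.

[⇒] This fails: take t = 17. Then 17 ≡ 4 (mod 13), but 17³ = 4913 ≡ 25 (mod 26), not 12.

[⇐] This fails: take t = 10. Then 10³ = 1000 ≡ 12 (mod 26), yet 10 ≡ 10 (mod 13), not 4.

Neither direction holds.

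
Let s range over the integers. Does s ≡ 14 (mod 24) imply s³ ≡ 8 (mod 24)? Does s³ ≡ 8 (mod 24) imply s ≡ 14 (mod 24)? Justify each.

The forward direction holds; the converse fails.

(⇒) Suppose s ≡ 14 (mod 24). Write s = 24j + 14. Then (24j + 14)³ = 13824j³ + 24192j² + 14112j + 2744 = 24(576j³ + 1008j² + 588j + 114) + 8, so s³ ≡ 8 (mod 24).

(⇐) This fails: take s = 2. Then 2³ = 8 ≡ 8 (mod 24), yet 2 ≡ 2 (mod 24), not 14.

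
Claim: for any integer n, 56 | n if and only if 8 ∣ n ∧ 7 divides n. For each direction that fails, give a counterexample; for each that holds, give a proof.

Both implications hold.

(⇐) Suppose 8 ∣ n and 7 ∣ n. Any common multiple of 8 and 7 is a multiple of their lcm; here gcd(8, 7) = 1, so lcm(8, 7) = 8·7 = 56, so 56 ∣ n.

(⇒) If 56 ∣ n, write n = 56q. Since 56 = 7·8, n = 8·(7q), so 8 ∣ n; and since 56 = 8·7, n = 7·(8q), so 7 ∣ n.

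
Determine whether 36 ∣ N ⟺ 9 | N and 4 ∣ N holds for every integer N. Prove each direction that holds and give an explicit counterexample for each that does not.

The biconditional holds.

[⇒] If 36 ∣ N, write N = 36q. Since 36 = 4·9, N = 9·(4q), so 9 ∣ N; and since 36 = 9·4, N = 4·(9q), so 4 ∣ N.

[⇐] Suppose 9 ∣ N and 4 ∣ N. Any common multiple of 9 and 4 is a multiple of their lcm; here gcd(9, 4) = 1, so lcm(9, 4) = 9·4 = 36, so 36 ∣ N.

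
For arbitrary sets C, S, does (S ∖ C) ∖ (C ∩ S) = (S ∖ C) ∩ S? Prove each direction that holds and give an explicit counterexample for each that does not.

(⊆) Let x ∈ (S ∖ C) ∖ (C ∩ S). Then x ∈ S and x ∉ C, from which x ∈ (S ∖ C) ∩ S.

(⊇) Let x ∈ (S ∖ C) ∩ S. Then x ∈ S and x ∉ C, from which x ∈ (S ∖ C) ∖ (C ∩ S).

Both inclusions hold.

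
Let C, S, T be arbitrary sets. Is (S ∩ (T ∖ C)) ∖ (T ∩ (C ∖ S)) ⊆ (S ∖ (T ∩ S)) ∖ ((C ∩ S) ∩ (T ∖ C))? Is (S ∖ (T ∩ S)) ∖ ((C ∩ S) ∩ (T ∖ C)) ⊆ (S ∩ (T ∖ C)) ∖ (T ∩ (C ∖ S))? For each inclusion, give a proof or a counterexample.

(⊆) This inclusion fails. Take C = ∅, S = {1}, T = {1}; then 1 ∈ (S ∩ (T ∖ C)) ∖ (T ∩ (C ∖ S)) but 1 ∉ (S ∖ (T ∩ S)) ∖ ((C ∩ S) ∩ (T ∖ C)).

(⊇) This inclusion fails. Take C = ∅, S = {1}, T = ∅; then 1 ∈ (S ∖ (T ∩ S)) ∖ ((C ∩ S) ∩ (T ∖ C)) but 1 ∉ (S ∩ (T ∖ C)) ∖ (T ∩ (C ∖ S)).

(⊆) fails and (⊇) fails.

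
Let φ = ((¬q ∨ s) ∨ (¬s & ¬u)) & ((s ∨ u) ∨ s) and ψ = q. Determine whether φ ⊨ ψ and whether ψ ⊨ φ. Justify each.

Neither implication holds.

(⟹) This fails. Under q = F, s = T, u = F, the left side is true but the right side is false.

(⟸) This fails. Under q = T, s = F, u = F, the left side is false but the right side is true.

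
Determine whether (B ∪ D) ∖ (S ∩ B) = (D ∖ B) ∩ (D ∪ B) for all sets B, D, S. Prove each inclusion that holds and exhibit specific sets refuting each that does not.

Only the reverse inclusion holds.

Forward inclusion. This inclusion fails. Take B = {1}, D = ∅, S = ∅; then 1 ∈ (B ∪ D) ∖ (S ∩ B) but 1 ∉ (D ∖ B) ∩ (D ∪ B).

Reverse inclusion. Let x ∈ (D ∖ B) ∩ (D ∪ B). Then either x ∈ D and x ∉ B, S; or x ∈ D ∩ S and x ∉ B. In each case x ∈ (B ∪ D) ∖ (S ∩ B), so (D ∖ B) ∩ (D ∪ B) ⊆ (B ∪ D) ∖ (S ∩ B).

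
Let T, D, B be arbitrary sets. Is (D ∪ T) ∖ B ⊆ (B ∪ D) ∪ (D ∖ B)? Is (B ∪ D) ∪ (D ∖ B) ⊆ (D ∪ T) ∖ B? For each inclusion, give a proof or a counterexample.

Forward inclusion. This inclusion fails. Take T = {1}, D = ∅, B = ∅; then 1 ∈ (D ∪ T) ∖ B but 1 ∉ (B ∪ D) ∪ (D ∖ B).

Reverse inclusion. This inclusion fails. Take T = ∅, D = ∅, B = {1}; then 1 ∈ (B ∪ D) ∪ (D ∖ B) but 1 ∉ (D ∪ T) ∖ B.

(⊆) fails and (⊇) fails.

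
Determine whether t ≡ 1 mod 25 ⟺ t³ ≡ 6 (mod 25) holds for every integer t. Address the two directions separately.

Both directions fail.

(⟹) This fails: take t = 1. Then 1 ≡ 1 (mod 25), but 1³ = 1 ≡ 1 (mod 25), not 6.

(⟸) This fails: take t = 11. Then 11³ = 1331 ≡ 6 (mod 25), yet 11 ≡ 11 (mod 25), not 1.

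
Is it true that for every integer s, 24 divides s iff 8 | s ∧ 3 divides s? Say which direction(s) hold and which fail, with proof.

[⇒] If 24 ∣ s, write s = 24q. Since 24 = 3·8, s = 8·(3q), so 8 ∣ s; and since 24 = 8·3, s = 3·(8q), so 3 ∣ s.

[⇐] Suppose 8 ∣ s and 3 ∣ s. Any common multiple of 8 and 3 is a multiple of their lcm; here gcd(8, 3) = 1, so lcm(8, 3) = 8·3 = 24, so 24 ∣ s.

Equivalent; both directions hold.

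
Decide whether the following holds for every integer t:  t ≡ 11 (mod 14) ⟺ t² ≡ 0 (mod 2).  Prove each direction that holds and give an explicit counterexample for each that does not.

[⇒] This fails: take t = 11. Then 11 ≡ 11 (mod 14), but 11² = 121 ≡ 1 (mod 2), not 0.

[⇐] This fails: take t = 0. Then 0² = 0 ≡ 0 (mod 2), yet 0 ≡ 0 (mod 14), not 11.

(⇒) fails and (⇐) fails.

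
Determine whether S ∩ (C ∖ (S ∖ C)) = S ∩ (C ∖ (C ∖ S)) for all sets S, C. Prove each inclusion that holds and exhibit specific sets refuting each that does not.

(⊆) Let x ∈ S ∩ (C ∖ (S ∖ C)). Then x ∈ S ∩ C, from which x ∈ S ∩ (C ∖ (C ∖ S)).

(⊇) Let x ∈ S ∩ (C ∖ (C ∖ S)). Then x ∈ S ∩ C, from which x ∈ S ∩ (C ∖ (S ∖ C)).

Both inclusions hold; the sets are equal.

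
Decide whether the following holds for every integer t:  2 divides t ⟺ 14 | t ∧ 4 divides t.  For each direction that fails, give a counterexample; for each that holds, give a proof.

Forward direction. This fails: take t = 2. Certainly 2 ∣ 2, but 14 ∤ 2.

Converse. Suppose 14 ∣ t and 4 ∣ t. Any common multiple of 14 and 4 is a multiple of their lcm; here lcm(14, 4) = 14·4/gcd(14, 4) = 56/2 = 28, so 28 ∣ t. Since 2 ∣ 28, it follows that 2 ∣ t.

(⇒) fails; (⇐) holds.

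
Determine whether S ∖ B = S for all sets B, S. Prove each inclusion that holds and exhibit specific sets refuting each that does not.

(⊆) holds; (⊇) fails.

(⟹) Let x ∈ S ∖ B. Then x ∈ S and x ∉ B, from which x ∈ S.

(⟸) This inclusion fails. Take B = {1}, S = {1}; then 1 ∈ S but 1 ∉ S ∖ B.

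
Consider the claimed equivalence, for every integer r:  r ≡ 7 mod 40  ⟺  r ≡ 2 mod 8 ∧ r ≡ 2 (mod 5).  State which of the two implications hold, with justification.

(⇒) fails and (⇐) fails.

(→) This fails: r = 7 gives 7 ≡ 7 (mod 40) but 7 ≡ 7 (mod 8), so the conjunction on the right does not hold.

(←) This fails: r = 2 satisfies both congruences on the right (2 ≡ 2 mod 8 and 2 ≡ 2 mod 5) yet 2 ≡ 2 (mod 40), not 7.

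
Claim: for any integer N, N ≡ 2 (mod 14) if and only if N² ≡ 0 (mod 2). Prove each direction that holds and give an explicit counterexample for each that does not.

(⇒) Suppose N ≡ 2 (mod 14). Then N² ≡ 2² = 4 (mod 14), and since 2 ∣ 14, also N² ≡ 0 (mod 2).

(⇐) This fails: take N = 0. Then 0² = 0 ≡ 0 (mod 2), yet 0 ≡ 0 (mod 14), not 2.

(⇒) holds; (⇐) fails.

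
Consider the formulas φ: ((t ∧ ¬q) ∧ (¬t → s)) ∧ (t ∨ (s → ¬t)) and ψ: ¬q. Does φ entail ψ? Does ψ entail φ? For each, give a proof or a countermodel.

Only the forward direction holds.

(⇒) Assume the antecedent. If s is true, the antecedent forces (s = T, q = F, t = T), and ¬q holds there. If s is false, the antecedent forces (s = F, q = F, t = T), and ¬q holds there. Either way ¬q holds.

(⇐) This fails. Under s = F, q = F, t = F, the left side is false but the right side is true.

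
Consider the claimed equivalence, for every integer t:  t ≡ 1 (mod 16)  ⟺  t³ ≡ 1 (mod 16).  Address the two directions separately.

The biconditional holds.

(→) Suppose t ≡ 1 (mod 16). Write t = 16j + 1. Then (16j + 1)³ = 4096j³ + 768j² + 48j + 1 = 16(256j³ + 48j² + 3j) + 1, so t³ ≡ 1 (mod 16).

(←) Conversely, suppose t³ ≡ 1 (mod 16). The only residue r in {0, …, 15} with r³ ≡ 1 (mod 16) is r = 1, so t ≡ 1 (mod 16).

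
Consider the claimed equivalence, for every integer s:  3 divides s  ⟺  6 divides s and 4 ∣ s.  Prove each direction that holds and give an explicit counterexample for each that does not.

Not equivalent: only (⇐) holds.

(⇒) This fails: take s = 3. Certainly 3 ∣ 3, but 6 ∤ 3.

(⇐) Suppose 6 ∣ s and 4 ∣ s. Any common multiple of 6 and 4 is a multiple of their lcm; here lcm(6, 4) = 6·4/gcd(6, 4) = 24/2 = 12, so 12 ∣ s. Since 3 ∣ 12, it follows that 3 ∣ s.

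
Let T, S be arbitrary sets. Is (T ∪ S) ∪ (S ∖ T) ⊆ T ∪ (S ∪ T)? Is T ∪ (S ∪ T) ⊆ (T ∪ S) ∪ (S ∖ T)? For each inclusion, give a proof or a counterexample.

Both inclusions hold.

(⊆) Let x ∈ (T ∪ S) ∪ (S ∖ T). Then either x ∈ T and x ∉ S; or x ∈ S and x ∉ T; or x ∈ T ∩ S. In each case x ∈ T ∪ (S ∪ T), so (T ∪ S) ∪ (S ∖ T) ⊆ T ∪ (S ∪ T).

(⊇) Let x ∈ T ∪ (S ∪ T). Then either x ∈ T and x ∉ S; or x ∈ S and x ∉ T; or x ∈ T ∩ S. In each case x ∈ (T ∪ S) ∪ (S ∖ T), so T ∪ (S ∪ T) ⊆ (T ∪ S) ∪ (S ∖ T).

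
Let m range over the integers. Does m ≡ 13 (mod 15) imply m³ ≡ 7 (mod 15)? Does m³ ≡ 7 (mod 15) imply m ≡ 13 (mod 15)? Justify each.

Both directions hold; the statement is true.

(⇒) Suppose m ≡ 13 (mod 15). Write m = 15j + 13. Then (15j + 13)³ = 3375j³ + 8775j² + 7605j + 2197 = 15(225j³ + 585j² + 507j + 146) + 7, so m³ ≡ 7 (mod 15).

(⇐) Conversely, suppose m³ ≡ 7 (mod 15). The only residue r in {0, …, 14} with r³ ≡ 7 (mod 15) is r = 13, so m ≡ 13 (mod 15).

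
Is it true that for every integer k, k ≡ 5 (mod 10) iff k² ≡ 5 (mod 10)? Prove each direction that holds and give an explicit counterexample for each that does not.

Both implications hold.

[⇒] Suppose k ≡ 5 (mod 10). Write k = 10j + 5. Then (10j + 5)² = 100j² + 100j + 25 = 10(10j² + 10j + 2) + 5, so k² ≡ 5 (mod 10).

[⇐] Conversely, suppose k² ≡ 5 (mod 10). The only residue r in {0, …, 9} with r² ≡ 5 (mod 10) is r = 5, so k ≡ 5 (mod 10).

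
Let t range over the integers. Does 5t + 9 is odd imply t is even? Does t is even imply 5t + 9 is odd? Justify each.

(⇒) Suppose 5t + 9 is odd. Since 5 is odd, 5t and t have the same parity, so 5t + 9 ≡ t + 9 (mod 2). As 9 is odd, 5t + 9 is odd exactly when t is even. Thus t is even.

(⇐) Conversely, suppose t is even; write t = 2j. Then 5t + 9 = 5·(2j) + 9 = 2·5j + 9, which is odd.

The biconditional holds.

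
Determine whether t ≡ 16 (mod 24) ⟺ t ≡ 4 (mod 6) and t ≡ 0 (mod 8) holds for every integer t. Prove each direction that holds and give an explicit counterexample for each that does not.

(⟹) Suppose t ≡ 16 (mod 24); write t = 24j + 16. Since 6 ∣ 24, reducing mod 6 gives t ≡ 16 ≡ 4 (mod 6); since 8 ∣ 24, reducing mod 8 gives t ≡ 16 ≡ 0 (mod 8).

(⟸) Conversely, if t ≡ 4 (mod 6) and t ≡ 0 (mod 8), then by the Chinese remainder theorem t ≡ 16 (mod 24). This is exactly t ≡ 16 (mod 24).

The biconditional holds.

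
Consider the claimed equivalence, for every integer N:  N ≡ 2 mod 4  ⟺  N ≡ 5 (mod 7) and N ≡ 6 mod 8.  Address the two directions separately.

Only the converse holds.

(⟹) This fails: N = 2 gives 2 ≡ 2 (mod 4) but 2 ≡ 2 (mod 7), so the conjunction on the right does not hold.

(⟸) Conversely, if N ≡ 5 (mod 7) and N ≡ 6 (mod 8), then by the Chinese remainder theorem N ≡ 54 (mod 56). Since 54 ≡ 2 (mod 4) and 4 ∣ 56, we get N ≡ 2 (mod 4).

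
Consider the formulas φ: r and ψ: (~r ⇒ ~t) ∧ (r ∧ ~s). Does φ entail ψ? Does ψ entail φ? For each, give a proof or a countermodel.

(⇒) fails; (⇐) holds.

Forward direction. This fails. Under r = T, t = F, s = T, the left side is true but the right side is false.

Converse. Assume the antecedent. If r is true, r reduces to true regardless of the other variables. If r is false, the antecedent cannot hold. Either way r holds.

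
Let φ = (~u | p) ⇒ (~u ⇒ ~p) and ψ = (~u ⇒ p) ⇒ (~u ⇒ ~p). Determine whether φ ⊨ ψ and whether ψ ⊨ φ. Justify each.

Forward direction. Assume the antecedent. If p is true, the antecedent forces (p = T, u = T), and (~u ⇒ p) ⇒ (~u ⇒ ~p) holds there. If p is false, (~u ⇒ p) ⇒ (~u ⇒ ~p) reduces to true regardless of the other variables. Either way (~u ⇒ p) ⇒ (~u ⇒ ~p) holds.

Converse. Assume the antecedent. If p is true, the antecedent forces (p = T, u = T), and (~u | p) ⇒ (~u ⇒ ~p) holds there. If p is false, (~u | p) ⇒ (~u ⇒ ~p) reduces to true regardless of the other variables. Either way (~u | p) ⇒ (~u ⇒ ~p) holds.

Both directions hold; the statement is true.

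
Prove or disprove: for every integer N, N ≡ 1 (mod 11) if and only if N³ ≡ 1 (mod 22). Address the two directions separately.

(⇒) fails; (⇐) holds.

(⇒) This fails: take N = 12. Then 12 ≡ 1 (mod 11), but 12³ = 1728 ≡ 12 (mod 22), not 1.

(⇐) Conversely, the residues r modulo 22 with r³ ≡ 1 (mod 22) are exactly {1}, and each is ≡ 1 (mod 11).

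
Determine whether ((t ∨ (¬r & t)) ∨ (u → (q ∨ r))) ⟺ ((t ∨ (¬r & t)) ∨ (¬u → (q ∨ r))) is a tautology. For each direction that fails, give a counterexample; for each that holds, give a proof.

Neither implication holds.

(⇒) This fails. Under t = F, q = F, r = F, u = F, the left side is true but the right side is false.

(⇐) This fails. Under t = F, q = F, r = F, u = T, the left side is false but the right side is true.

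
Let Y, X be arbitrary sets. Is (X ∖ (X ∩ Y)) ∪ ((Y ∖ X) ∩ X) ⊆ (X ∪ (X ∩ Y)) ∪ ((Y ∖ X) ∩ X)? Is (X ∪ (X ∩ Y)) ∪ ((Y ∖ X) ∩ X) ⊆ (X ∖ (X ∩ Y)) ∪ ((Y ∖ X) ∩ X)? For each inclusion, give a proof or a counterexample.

Forward inclusion. Let x ∈ (X ∖ (X ∩ Y)) ∪ ((Y ∖ X) ∩ X). Then x ∈ X and x ∉ Y, from which x ∈ (X ∪ (X ∩ Y)) ∪ ((Y ∖ X) ∩ X).

Reverse inclusion. This inclusion fails. Take Y = {1}, X = {1}; then 1 ∈ (X ∪ (X ∩ Y)) ∪ ((Y ∖ X) ∩ X) but 1 ∉ (X ∖ (X ∩ Y)) ∪ ((Y ∖ X) ∩ X).

(⊆) holds; (⊇) fails.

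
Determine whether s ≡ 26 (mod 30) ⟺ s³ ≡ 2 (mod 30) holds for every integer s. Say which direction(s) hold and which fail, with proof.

Neither implication holds.

[⇒] This fails: take s = 26. Then 26 ≡ 26 (mod 30), but 26³ = 17576 ≡ 26 (mod 30), not 2.

[⇐] This fails: take s = 8. Then 8³ = 512 ≡ 2 (mod 30), yet 8 ≡ 8 (mod 30), not 26.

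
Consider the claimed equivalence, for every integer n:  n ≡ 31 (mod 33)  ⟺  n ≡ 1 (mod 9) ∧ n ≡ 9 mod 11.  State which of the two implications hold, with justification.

Only the reverse direction holds.

(⟹) This fails: n = 97 gives 97 ≡ 31 (mod 33) but 97 ≡ 7 (mod 9), so the conjunction on the right does not hold.

(⟸) Conversely, if n ≡ 1 (mod 9) and n ≡ 9 (mod 11), then by the Chinese remainder theorem n ≡ 64 (mod 99). Since 64 ≡ 31 (mod 33) and 33 ∣ 99, we get n ≡ 31 (mod 33).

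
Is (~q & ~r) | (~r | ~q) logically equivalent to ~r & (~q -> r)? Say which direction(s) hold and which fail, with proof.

The forward direction fails; the converse holds.

(⟸) Assume the antecedent. If r is true, the antecedent cannot hold. If r is false, (~q & ~r) | (~r | ~q) reduces to true regardless of the other variables. Either way (~q & ~r) | (~r | ~q) holds.

(⟹) This fails. Under r = F, q = F, the left side is true but the right side is false.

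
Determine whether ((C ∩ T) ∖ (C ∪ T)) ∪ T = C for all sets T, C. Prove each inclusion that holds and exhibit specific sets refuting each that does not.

Forward inclusion. This inclusion fails. Take T = {1}, C = ∅; then 1 ∈ ((C ∩ T) ∖ (C ∪ T)) ∪ T but 1 ∉ C.

Reverse inclusion. This inclusion fails. Take T = ∅, C = {1}; then 1 ∈ C but 1 ∉ ((C ∩ T) ∖ (C ∪ T)) ∪ T.

Neither inclusion holds.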